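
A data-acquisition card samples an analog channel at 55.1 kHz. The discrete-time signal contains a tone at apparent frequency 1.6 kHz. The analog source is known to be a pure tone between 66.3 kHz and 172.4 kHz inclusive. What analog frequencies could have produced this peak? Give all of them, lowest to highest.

Frequencies that alias to 1.6 kHz are k·fs ± 1.6 kHz for integer k ≥ 0.
k=0: 1.6 kHz.
k=1: 53.5 kHz, 56.7 kHz.
k=2: 108.6 kHz, 111.8 kHz.
k=3: 163.7 kHz, 166.9 kHz.
k=4: 218.8 kHz, 222 kHz.
Within [66.3 kHz, 172.4 kHz]: 108.6 kHz, 111.8 kHz, 163.7 kHz, 166.9 kHz.

108.6 kHz, 111.8 kHz, 163.7 kHz, 166.9 kHz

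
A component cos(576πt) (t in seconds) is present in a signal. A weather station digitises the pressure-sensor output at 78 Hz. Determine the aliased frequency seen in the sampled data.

ω = 576π rad/s → f = ω/(2π) = 288 Hz.
288 Hz mod fs = 54 Hz.
54 Hz > fs/2 = 39 Hz, folds to fs − 54 Hz = 24 Hz.

24 Hz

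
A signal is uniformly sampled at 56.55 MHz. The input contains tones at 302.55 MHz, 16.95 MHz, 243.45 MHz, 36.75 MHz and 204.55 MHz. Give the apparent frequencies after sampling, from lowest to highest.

fs/2 = 28.275 MHz.
302.55 MHz mod fs = 19.8 MHz.
19.8 MHz ≤ fs/2 = 28.275 MHz, appears at 19.8 MHz.
16.95 MHz ≤ fs/2 = 28.275 MHz, passes unchanged.
243.45 MHz mod fs = 17.25 MHz.
17.25 MHz ≤ fs/2 = 28.275 MHz, appears at 17.25 MHz.
36.75 MHz > fs/2 = 28.275 MHz, folds to fs − 36.75 MHz = 19.8 MHz.
204.55 MHz mod fs = 34.9 MHz.
34.9 MHz > fs/2 = 28.275 MHz, folds to fs − 34.9 MHz = 21.65 MHz.
Distinct values: {16.95 MHz, 17.25 MHz, 19.8 MHz, 21.65 MHz}.

16.95 MHz, 17.25 MHz, 19.8 MHz, 21.65 MHz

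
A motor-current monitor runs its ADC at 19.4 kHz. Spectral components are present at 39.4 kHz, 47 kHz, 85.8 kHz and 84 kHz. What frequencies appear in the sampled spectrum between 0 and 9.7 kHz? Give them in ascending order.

0.6 kHz, 6.4 kHz, 8.2 kHz

fs/2 = 9.7 kHz.
39.4 kHz mod fs = 0.6 kHz.
0.6 kHz ≤ fs/2 = 9.7 kHz, appears at 0.6 kHz.
47 kHz mod fs = 8.2 kHz.
8.2 kHz ≤ fs/2 = 9.7 kHz, appears at 8.2 kHz.
85.8 kHz mod fs = 8.2 kHz.
8.2 kHz ≤ fs/2 = 9.7 kHz, appears at 8.2 kHz.
84 kHz mod fs = 6.4 kHz.
6.4 kHz ≤ fs/2 = 9.7 kHz, appears at 6.4 kHz.
Distinct values: {0.6 kHz, 6.4 kHz, 8.2 kHz}.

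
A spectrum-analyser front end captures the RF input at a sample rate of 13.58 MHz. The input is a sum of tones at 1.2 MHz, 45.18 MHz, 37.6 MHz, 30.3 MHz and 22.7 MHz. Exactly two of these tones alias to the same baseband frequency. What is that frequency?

3.14 MHz

fs/2 = 6.79 MHz.
1.2 MHz ≤ fs/2 = 6.79 MHz, passes unchanged.
45.18 MHz mod fs = 4.44 MHz.
4.44 MHz ≤ fs/2 = 6.79 MHz, appears at 4.44 MHz.
37.6 MHz mod fs = 10.44 MHz.
10.44 MHz > fs/2 = 6.79 MHz, folds to fs − 10.44 MHz = 3.14 MHz.
30.3 MHz mod fs = 3.14 MHz.
3.14 MHz ≤ fs/2 = 6.79 MHz, appears at 3.14 MHz.
22.7 MHz mod fs = 9.12 MHz.
9.12 MHz > fs/2 = 6.79 MHz, folds to fs − 9.12 MHz = 4.46 MHz.
30.3 MHz and 37.6 MHz both map to 3.14 MHz.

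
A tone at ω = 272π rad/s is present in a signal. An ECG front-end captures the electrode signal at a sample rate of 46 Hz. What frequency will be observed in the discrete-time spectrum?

2 Hz

ω = 272π rad/s → f = ω/(2π) = 136 Hz.
136 Hz mod fs = 44 Hz.
44 Hz > fs/2 = 23 Hz, folds to fs − 44 Hz = 2 Hz.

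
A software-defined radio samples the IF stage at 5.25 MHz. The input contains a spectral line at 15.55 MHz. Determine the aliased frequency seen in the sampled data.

0.2 MHz

15.55 MHz mod fs = 5.05 MHz.
5.05 MHz > fs/2 = 2.625 MHz, folds to fs − 5.05 MHz = 0.2 MHz.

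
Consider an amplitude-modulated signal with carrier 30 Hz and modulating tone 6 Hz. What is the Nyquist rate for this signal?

AM sidebands sit at fc ± fm = 24 Hz and 36 Hz.
Highest-frequency component: 36 Hz.
Nyquist rate = 2 × 36 Hz = 72 Hz.

72 Hz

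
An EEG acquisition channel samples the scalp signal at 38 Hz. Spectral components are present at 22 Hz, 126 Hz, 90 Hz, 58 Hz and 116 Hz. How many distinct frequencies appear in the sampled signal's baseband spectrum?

fs/2 = 19 Hz.
22 Hz > fs/2 = 19 Hz, folds to fs − 22 Hz = 16 Hz.
126 Hz mod fs = 12 Hz.
12 Hz ≤ fs/2 = 19 Hz, appears at 12 Hz.
90 Hz mod fs = 14 Hz.
14 Hz ≤ fs/2 = 19 Hz, appears at 14 Hz.
58 Hz mod fs = 20 Hz.
20 Hz > fs/2 = 19 Hz, folds to fs − 20 Hz = 18 Hz.
116 Hz mod fs = 2 Hz.
2 Hz ≤ fs/2 = 19 Hz, appears at 2 Hz.
Distinct values: {2 Hz, 12 Hz, 14 Hz, 16 Hz, 18 Hz} → 5.

5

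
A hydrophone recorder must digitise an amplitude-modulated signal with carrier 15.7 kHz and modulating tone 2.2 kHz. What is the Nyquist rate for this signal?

35.8 kHz

AM sidebands sit at fc ± fm = 13.5 kHz and 17.9 kHz.
Highest-frequency component: 17.9 kHz.
Nyquist rate = 2 × 17.9 kHz = 35.8 kHz.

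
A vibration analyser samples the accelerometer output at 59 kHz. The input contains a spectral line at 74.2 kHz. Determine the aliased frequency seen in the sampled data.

15.2 kHz

74.2 kHz mod fs = 15.2 kHz.
15.2 kHz ≤ fs/2 = 29.5 kHz, appears at 15.2 kHz.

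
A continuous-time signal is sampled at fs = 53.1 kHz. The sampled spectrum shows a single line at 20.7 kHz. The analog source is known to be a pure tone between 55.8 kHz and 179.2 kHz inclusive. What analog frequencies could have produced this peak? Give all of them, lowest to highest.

73.8 kHz, 85.5 kHz, 126.9 kHz, 138.6 kHz

Frequencies that alias to 20.7 kHz are k·fs ± 20.7 kHz for integer k ≥ 0.
k=0: 20.7 kHz.
k=1: 32.4 kHz, 73.8 kHz.
k=2: 85.5 kHz, 126.9 kHz.
k=3: 138.6 kHz, 180 kHz.
k=4: 191.7 kHz, 233.1 kHz.
Within [55.8 kHz, 179.2 kHz]: 73.8 kHz, 85.5 kHz, 126.9 kHz, 138.6 kHz.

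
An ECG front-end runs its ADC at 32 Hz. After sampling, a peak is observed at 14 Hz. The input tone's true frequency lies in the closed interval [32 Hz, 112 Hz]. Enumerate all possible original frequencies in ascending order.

Frequencies that alias to 14 Hz are k·fs ± 14 Hz for integer k ≥ 0.
k=0: 14 Hz.
k=1: 18 Hz, 46 Hz.
k=2: 50 Hz, 78 Hz.
k=3: 82 Hz, 110 Hz.
k=4: 114 Hz, 142 Hz.
Within [32 Hz, 112 Hz]: 46 Hz, 50 Hz, 78 Hz, 82 Hz, 110 Hz.

46 Hz, 50 Hz, 78 Hz, 82 Hz, 110 Hz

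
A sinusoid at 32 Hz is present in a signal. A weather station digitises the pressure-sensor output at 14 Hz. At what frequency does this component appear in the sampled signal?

32 Hz mod fs = 4 Hz.
4 Hz ≤ fs/2 = 7 Hz, appears at 4 Hz.

4 Hz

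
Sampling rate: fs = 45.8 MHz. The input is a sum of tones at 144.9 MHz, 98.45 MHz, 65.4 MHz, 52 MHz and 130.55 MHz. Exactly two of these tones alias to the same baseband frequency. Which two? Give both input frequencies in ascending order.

98.45 MHz, 130.55 MHz

fs/2 = 22.9 MHz.
144.9 MHz mod fs = 7.5 MHz.
7.5 MHz ≤ fs/2 = 22.9 MHz, appears at 7.5 MHz.
98.45 MHz mod fs = 6.85 MHz.
6.85 MHz ≤ fs/2 = 22.9 MHz, appears at 6.85 MHz.
65.4 MHz mod fs = 19.6 MHz.
19.6 MHz ≤ fs/2 = 22.9 MHz, appears at 19.6 MHz.
52 MHz mod fs = 6.2 MHz.
6.2 MHz ≤ fs/2 = 22.9 MHz, appears at 6.2 MHz.
130.55 MHz mod fs = 38.95 MHz.
38.95 MHz > fs/2 = 22.9 MHz, folds to fs − 38.95 MHz = 6.85 MHz.
98.45 MHz and 130.55 MHz both map to 6.85 MHz.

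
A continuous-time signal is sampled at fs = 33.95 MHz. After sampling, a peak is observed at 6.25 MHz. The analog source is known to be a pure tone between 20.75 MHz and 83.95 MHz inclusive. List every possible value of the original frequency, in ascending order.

Frequencies that alias to 6.25 MHz are k·fs ± 6.25 MHz for integer k ≥ 0.
k=0: 6.25 MHz.
k=1: 27.7 MHz, 40.2 MHz.
k=2: 61.65 MHz, 74.15 MHz.
k=3: 95.6 MHz, 108.1 MHz.
Within [20.75 MHz, 83.95 MHz]: 27.7 MHz, 40.2 MHz, 61.65 MHz, 74.15 MHz.

27.7 MHz, 40.2 MHz, 61.65 MHz, 74.15 MHz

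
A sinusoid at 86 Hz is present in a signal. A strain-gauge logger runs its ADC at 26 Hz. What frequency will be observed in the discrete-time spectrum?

86 Hz mod fs = 8 Hz.
8 Hz ≤ fs/2 = 13 Hz, appears at 8 Hz.

8 Hz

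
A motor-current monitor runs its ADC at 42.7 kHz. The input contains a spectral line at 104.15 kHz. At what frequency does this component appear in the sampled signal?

18.75 kHz

104.15 kHz mod fs = 18.75 kHz.
18.75 kHz ≤ fs/2 = 21.35 kHz, appears at 18.75 kHz.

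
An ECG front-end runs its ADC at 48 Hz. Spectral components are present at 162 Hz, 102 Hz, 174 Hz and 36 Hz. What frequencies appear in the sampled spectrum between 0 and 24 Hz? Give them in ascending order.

6 Hz, 12 Hz, 18 Hz

fs/2 = 24 Hz.
162 Hz mod fs = 18 Hz.
18 Hz ≤ fs/2 = 24 Hz, appears at 18 Hz.
102 Hz mod fs = 6 Hz.
6 Hz ≤ fs/2 = 24 Hz, appears at 6 Hz.
174 Hz mod fs = 30 Hz.
30 Hz > fs/2 = 24 Hz, folds to fs − 30 Hz = 18 Hz.
36 Hz > fs/2 = 24 Hz, folds to fs − 36 Hz = 12 Hz.
Distinct values: {6 Hz, 12 Hz, 18 Hz}.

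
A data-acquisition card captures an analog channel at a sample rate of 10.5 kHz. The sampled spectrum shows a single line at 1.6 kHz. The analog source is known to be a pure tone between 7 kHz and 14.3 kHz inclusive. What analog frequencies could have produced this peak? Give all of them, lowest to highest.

8.9 kHz, 12.1 kHz

Frequencies that alias to 1.6 kHz are k·fs ± 1.6 kHz for integer k ≥ 0.
k=0: 1.6 kHz.
k=1: 8.9 kHz, 12.1 kHz.
k=2: 19.4 kHz, 22.6 kHz.
Within [7 kHz, 14.3 kHz]: 8.9 kHz, 12.1 kHz.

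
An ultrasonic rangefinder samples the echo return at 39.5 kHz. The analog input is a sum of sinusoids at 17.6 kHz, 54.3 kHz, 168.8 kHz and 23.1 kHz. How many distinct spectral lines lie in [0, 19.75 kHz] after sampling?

fs/2 = 19.75 kHz.
17.6 kHz ≤ fs/2 = 19.75 kHz, passes unchanged.
54.3 kHz mod fs = 14.8 kHz.
14.8 kHz ≤ fs/2 = 19.75 kHz, appears at 14.8 kHz.
168.8 kHz mod fs = 10.8 kHz.
10.8 kHz ≤ fs/2 = 19.75 kHz, appears at 10.8 kHz.
23.1 kHz > fs/2 = 19.75 kHz, folds to fs − 23.1 kHz = 16.4 kHz.
Distinct values: {10.8 kHz, 14.8 kHz, 16.4 kHz, 17.6 kHz} → 4.

4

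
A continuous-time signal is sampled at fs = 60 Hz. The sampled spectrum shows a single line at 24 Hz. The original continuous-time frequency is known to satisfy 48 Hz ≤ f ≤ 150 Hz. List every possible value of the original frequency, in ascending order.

84 Hz, 96 Hz, 144 Hz

Frequencies that alias to 24 Hz are k·fs ± 24 Hz for integer k ≥ 0.
k=0: 24 Hz.
k=1: 36 Hz, 84 Hz.
k=2: 96 Hz, 144 Hz.
k=3: 156 Hz, 204 Hz.
Within [48 Hz, 150 Hz]: 84 Hz, 96 Hz, 144 Hz.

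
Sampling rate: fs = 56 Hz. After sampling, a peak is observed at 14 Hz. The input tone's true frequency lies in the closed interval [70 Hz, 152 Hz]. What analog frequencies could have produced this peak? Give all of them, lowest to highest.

70 Hz, 98 Hz, 126 Hz

Frequencies that alias to 14 Hz are k·fs ± 14 Hz for integer k ≥ 0.
k=0: 14 Hz.
k=1: 42 Hz, 70 Hz.
k=2: 98 Hz, 126 Hz.
k=3: 154 Hz, 182 Hz.
Within [70 Hz, 152 Hz]: 70 Hz, 98 Hz, 126 Hz.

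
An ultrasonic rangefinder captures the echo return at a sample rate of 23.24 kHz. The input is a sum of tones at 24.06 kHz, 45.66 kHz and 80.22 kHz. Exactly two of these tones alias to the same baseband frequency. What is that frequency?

fs/2 = 11.62 kHz.
24.06 kHz mod fs = 0.82 kHz.
0.82 kHz ≤ fs/2 = 11.62 kHz, appears at 0.82 kHz.
45.66 kHz mod fs = 22.42 kHz.
22.42 kHz > fs/2 = 11.62 kHz, folds to fs − 22.42 kHz = 0.82 kHz.
80.22 kHz mod fs = 10.5 kHz.
10.5 kHz ≤ fs/2 = 11.62 kHz, appears at 10.5 kHz.
24.06 kHz and 45.66 kHz both map to 0.82 kHz.

0.82 kHz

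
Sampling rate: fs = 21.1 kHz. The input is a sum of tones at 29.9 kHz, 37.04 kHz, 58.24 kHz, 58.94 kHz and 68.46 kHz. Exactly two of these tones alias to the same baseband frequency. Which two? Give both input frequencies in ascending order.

37.04 kHz, 68.46 kHz

fs/2 = 10.55 kHz.
29.9 kHz mod fs = 8.8 kHz.
8.8 kHz ≤ fs/2 = 10.55 kHz, appears at 8.8 kHz.
37.04 kHz mod fs = 15.94 kHz.
15.94 kHz > fs/2 = 10.55 kHz, folds to fs − 15.94 kHz = 5.16 kHz.
58.24 kHz mod fs = 16.04 kHz.
16.04 kHz > fs/2 = 10.55 kHz, folds to fs − 16.04 kHz = 5.06 kHz.
58.94 kHz mod fs = 16.74 kHz.
16.74 kHz > fs/2 = 10.55 kHz, folds to fs − 16.74 kHz = 4.36 kHz.
68.46 kHz mod fs = 5.16 kHz.
5.16 kHz ≤ fs/2 = 10.55 kHz, appears at 5.16 kHz.
37.04 kHz and 68.46 kHz both map to 5.16 kHz.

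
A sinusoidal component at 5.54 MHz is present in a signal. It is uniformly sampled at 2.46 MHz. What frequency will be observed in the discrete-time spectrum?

0.62 MHz

5.54 MHz mod fs = 0.62 MHz.
0.62 MHz ≤ fs/2 = 1.23 MHz, appears at 0.62 MHz.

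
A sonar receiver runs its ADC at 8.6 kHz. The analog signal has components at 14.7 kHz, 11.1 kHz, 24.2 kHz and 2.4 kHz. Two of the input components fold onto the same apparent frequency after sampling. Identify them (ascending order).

fs/2 = 4.3 kHz.
14.7 kHz mod fs = 6.1 kHz.
6.1 kHz > fs/2 = 4.3 kHz, folds to fs − 6.1 kHz = 2.5 kHz.
11.1 kHz mod fs = 2.5 kHz.
2.5 kHz ≤ fs/2 = 4.3 kHz, appears at 2.5 kHz.
24.2 kHz mod fs = 7 kHz.
7 kHz > fs/2 = 4.3 kHz, folds to fs − 7 kHz = 1.6 kHz.
2.4 kHz ≤ fs/2 = 4.3 kHz, passes unchanged.
11.1 kHz and 14.7 kHz both map to 2.5 kHz.

11.1 kHz, 14.7 kHz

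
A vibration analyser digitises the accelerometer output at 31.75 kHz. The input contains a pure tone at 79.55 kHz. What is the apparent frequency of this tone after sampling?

79.55 kHz mod fs = 16.05 kHz.
16.05 kHz > fs/2 = 15.875 kHz, folds to fs − 16.05 kHz = 15.7 kHz.

15.7 kHz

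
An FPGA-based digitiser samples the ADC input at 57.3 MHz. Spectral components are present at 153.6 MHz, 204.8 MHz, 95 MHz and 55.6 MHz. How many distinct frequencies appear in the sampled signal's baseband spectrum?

fs/2 = 28.65 MHz.
153.6 MHz mod fs = 39 MHz.
39 MHz > fs/2 = 28.65 MHz, folds to fs − 39 MHz = 18.3 MHz.
204.8 MHz mod fs = 32.9 MHz.
32.9 MHz > fs/2 = 28.65 MHz, folds to fs − 32.9 MHz = 24.4 MHz.
95 MHz mod fs = 37.7 MHz.
37.7 MHz > fs/2 = 28.65 MHz, folds to fs − 37.7 MHz = 19.6 MHz.
55.6 MHz > fs/2 = 28.65 MHz, folds to fs − 55.6 MHz = 1.7 MHz.
Distinct values: {1.7 MHz, 18.3 MHz, 19.6 MHz, 24.4 MHz} → 4.

4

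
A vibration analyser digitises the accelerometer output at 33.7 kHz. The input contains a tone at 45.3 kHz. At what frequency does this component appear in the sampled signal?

45.3 kHz mod fs = 11.6 kHz.
11.6 kHz ≤ fs/2 = 16.85 kHz, appears at 11.6 kHz.

11.6 kHz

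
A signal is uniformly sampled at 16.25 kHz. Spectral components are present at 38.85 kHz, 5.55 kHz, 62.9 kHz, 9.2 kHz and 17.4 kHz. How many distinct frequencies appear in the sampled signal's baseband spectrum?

5

fs/2 = 8.125 kHz.
38.85 kHz mod fs = 6.35 kHz.
6.35 kHz ≤ fs/2 = 8.125 kHz, appears at 6.35 kHz.
5.55 kHz ≤ fs/2 = 8.125 kHz, passes unchanged.
62.9 kHz mod fs = 14.15 kHz.
14.15 kHz > fs/2 = 8.125 kHz, folds to fs − 14.15 kHz = 2.1 kHz.
9.2 kHz > fs/2 = 8.125 kHz, folds to fs − 9.2 kHz = 7.05 kHz.
17.4 kHz mod fs = 1.15 kHz.
1.15 kHz ≤ fs/2 = 8.125 kHz, appears at 1.15 kHz.
Distinct values: {1.15 kHz, 2.1 kHz, 5.55 kHz, 6.35 kHz, 7.05 kHz} → 5.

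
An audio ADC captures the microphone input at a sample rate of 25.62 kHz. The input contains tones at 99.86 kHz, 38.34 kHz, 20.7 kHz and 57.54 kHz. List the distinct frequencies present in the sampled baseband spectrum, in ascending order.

2.62 kHz, 4.92 kHz, 6.3 kHz, 12.72 kHz

fs/2 = 12.81 kHz.
99.86 kHz mod fs = 23 kHz.
23 kHz > fs/2 = 12.81 kHz, folds to fs − 23 kHz = 2.62 kHz.
38.34 kHz mod fs = 12.72 kHz.
12.72 kHz ≤ fs/2 = 12.81 kHz, appears at 12.72 kHz.
20.7 kHz > fs/2 = 12.81 kHz, folds to fs − 20.7 kHz = 4.92 kHz.
57.54 kHz mod fs = 6.3 kHz.
6.3 kHz ≤ fs/2 = 12.81 kHz, appears at 6.3 kHz.
Distinct values: {2.62 kHz, 4.92 kHz, 6.3 kHz, 12.72 kHz}.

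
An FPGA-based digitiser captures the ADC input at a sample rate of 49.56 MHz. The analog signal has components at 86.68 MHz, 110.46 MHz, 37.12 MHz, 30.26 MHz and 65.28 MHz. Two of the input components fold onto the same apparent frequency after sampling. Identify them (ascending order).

fs/2 = 24.78 MHz.
86.68 MHz mod fs = 37.12 MHz.
37.12 MHz > fs/2 = 24.78 MHz, folds to fs − 37.12 MHz = 12.44 MHz.
110.46 MHz mod fs = 11.34 MHz.
11.34 MHz ≤ fs/2 = 24.78 MHz, appears at 11.34 MHz.
37.12 MHz > fs/2 = 24.78 MHz, folds to fs − 37.12 MHz = 12.44 MHz.
30.26 MHz > fs/2 = 24.78 MHz, folds to fs − 30.26 MHz = 19.3 MHz.
65.28 MHz mod fs = 15.72 MHz.
15.72 MHz ≤ fs/2 = 24.78 MHz, appears at 15.72 MHz.
37.12 MHz and 86.68 MHz both map to 12.44 MHz.

37.12 MHz, 86.68 MHz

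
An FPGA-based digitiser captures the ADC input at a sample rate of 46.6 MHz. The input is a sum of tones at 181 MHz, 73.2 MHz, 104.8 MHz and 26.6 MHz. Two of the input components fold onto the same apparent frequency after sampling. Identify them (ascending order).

26.6 MHz, 73.2 MHz

fs/2 = 23.3 MHz.
181 MHz mod fs = 41.2 MHz.
41.2 MHz > fs/2 = 23.3 MHz, folds to fs − 41.2 MHz = 5.4 MHz.
73.2 MHz mod fs = 26.6 MHz.
26.6 MHz > fs/2 = 23.3 MHz, folds to fs − 26.6 MHz = 20 MHz.
104.8 MHz mod fs = 11.6 MHz.
11.6 MHz ≤ fs/2 = 23.3 MHz, appears at 11.6 MHz.
26.6 MHz > fs/2 = 23.3 MHz, folds to fs − 26.6 MHz = 20 MHz.
26.6 MHz and 73.2 MHz both map to 20 MHz.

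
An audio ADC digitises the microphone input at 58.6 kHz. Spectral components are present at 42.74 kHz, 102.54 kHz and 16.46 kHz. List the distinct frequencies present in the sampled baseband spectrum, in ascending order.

fs/2 = 29.3 kHz.
42.74 kHz > fs/2 = 29.3 kHz, folds to fs − 42.74 kHz = 15.86 kHz.
102.54 kHz mod fs = 43.94 kHz.
43.94 kHz > fs/2 = 29.3 kHz, folds to fs − 43.94 kHz = 14.66 kHz.
16.46 kHz ≤ fs/2 = 29.3 kHz, passes unchanged.
Distinct values: {14.66 kHz, 15.86 kHz, 16.46 kHz}.

14.66 kHz, 15.86 kHz, 16.46 kHz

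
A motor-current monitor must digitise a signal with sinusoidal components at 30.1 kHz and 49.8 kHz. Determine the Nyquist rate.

99.6 kHz

Highest-frequency component: 49.8 kHz.
Nyquist rate = 2 × 49.8 kHz = 99.6 kHz.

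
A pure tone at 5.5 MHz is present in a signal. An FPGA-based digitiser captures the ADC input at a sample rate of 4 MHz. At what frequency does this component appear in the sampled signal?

1.5 MHz

5.5 MHz mod fs = 1.5 MHz.
1.5 MHz ≤ fs/2 = 2 MHz, appears at 1.5 MHz.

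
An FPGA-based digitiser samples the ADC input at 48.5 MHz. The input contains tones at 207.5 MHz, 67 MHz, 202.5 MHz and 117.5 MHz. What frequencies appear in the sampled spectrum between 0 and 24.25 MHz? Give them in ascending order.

fs/2 = 24.25 MHz.
207.5 MHz mod fs = 13.5 MHz.
13.5 MHz ≤ fs/2 = 24.25 MHz, appears at 13.5 MHz.
67 MHz mod fs = 18.5 MHz.
18.5 MHz ≤ fs/2 = 24.25 MHz, appears at 18.5 MHz.
202.5 MHz mod fs = 8.5 MHz.
8.5 MHz ≤ fs/2 = 24.25 MHz, appears at 8.5 MHz.
117.5 MHz mod fs = 20.5 MHz.
20.5 MHz ≤ fs/2 = 24.25 MHz, appears at 20.5 MHz.
Distinct values: {8.5 MHz, 13.5 MHz, 18.5 MHz, 20.5 MHz}.

8.5 MHz, 13.5 MHz, 18.5 MHz, 20.5 MHz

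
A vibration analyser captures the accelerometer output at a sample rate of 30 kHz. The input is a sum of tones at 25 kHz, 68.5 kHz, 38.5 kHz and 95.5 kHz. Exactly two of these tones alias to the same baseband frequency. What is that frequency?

8.5 kHz

fs/2 = 15 kHz.
25 kHz > fs/2 = 15 kHz, folds to fs − 25 kHz = 5 kHz.
68.5 kHz mod fs = 8.5 kHz.
8.5 kHz ≤ fs/2 = 15 kHz, appears at 8.5 kHz.
38.5 kHz mod fs = 8.5 kHz.
8.5 kHz ≤ fs/2 = 15 kHz, appears at 8.5 kHz.
95.5 kHz mod fs = 5.5 kHz.
5.5 kHz ≤ fs/2 = 15 kHz, appears at 5.5 kHz.
38.5 kHz and 68.5 kHz both map to 8.5 kHz.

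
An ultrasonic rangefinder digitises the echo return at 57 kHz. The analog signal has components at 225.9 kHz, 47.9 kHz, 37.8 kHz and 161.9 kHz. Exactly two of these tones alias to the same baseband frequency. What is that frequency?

9.1 kHz

fs/2 = 28.5 kHz.
225.9 kHz mod fs = 54.9 kHz.
54.9 kHz > fs/2 = 28.5 kHz, folds to fs − 54.9 kHz = 2.1 kHz.
47.9 kHz > fs/2 = 28.5 kHz, folds to fs − 47.9 kHz = 9.1 kHz.
37.8 kHz > fs/2 = 28.5 kHz, folds to fs − 37.8 kHz = 19.2 kHz.
161.9 kHz mod fs = 47.9 kHz.
47.9 kHz > fs/2 = 28.5 kHz, folds to fs − 47.9 kHz = 9.1 kHz.
47.9 kHz and 161.9 kHz both map to 9.1 kHz.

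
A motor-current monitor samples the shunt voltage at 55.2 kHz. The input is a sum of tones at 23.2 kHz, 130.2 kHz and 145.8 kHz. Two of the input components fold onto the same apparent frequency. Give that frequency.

19.8 kHz

fs/2 = 27.6 kHz.
23.2 kHz ≤ fs/2 = 27.6 kHz, passes unchanged.
130.2 kHz mod fs = 19.8 kHz.
19.8 kHz ≤ fs/2 = 27.6 kHz, appears at 19.8 kHz.
145.8 kHz mod fs = 35.4 kHz.
35.4 kHz > fs/2 = 27.6 kHz, folds to fs − 35.4 kHz = 19.8 kHz.
130.2 kHz and 145.8 kHz both map to 19.8 kHz.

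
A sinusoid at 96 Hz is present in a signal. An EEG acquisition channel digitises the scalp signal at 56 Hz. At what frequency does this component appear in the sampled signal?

96 Hz mod fs = 40 Hz.
40 Hz > fs/2 = 28 Hz, folds to fs − 40 Hz = 16 Hz.

16 Hz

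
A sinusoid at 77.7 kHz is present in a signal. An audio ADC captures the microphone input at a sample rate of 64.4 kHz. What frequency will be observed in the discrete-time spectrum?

77.7 kHz mod fs = 13.3 kHz.
13.3 kHz ≤ fs/2 = 32.2 kHz, appears at 13.3 kHz.

13.3 kHz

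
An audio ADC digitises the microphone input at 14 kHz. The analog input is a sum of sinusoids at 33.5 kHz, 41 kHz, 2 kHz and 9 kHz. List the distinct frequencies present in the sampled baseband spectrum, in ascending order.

fs/2 = 7 kHz.
33.5 kHz mod fs = 5.5 kHz.
5.5 kHz ≤ fs/2 = 7 kHz, appears at 5.5 kHz.
41 kHz mod fs = 13 kHz.
13 kHz > fs/2 = 7 kHz, folds to fs − 13 kHz = 1 kHz.
2 kHz ≤ fs/2 = 7 kHz, passes unchanged.
9 kHz > fs/2 = 7 kHz, folds to fs − 9 kHz = 5 kHz.
Distinct values: {1 kHz, 2 kHz, 5 kHz, 5.5 kHz}.

1 kHz, 2 kHz, 5 kHz, 5.5 kHz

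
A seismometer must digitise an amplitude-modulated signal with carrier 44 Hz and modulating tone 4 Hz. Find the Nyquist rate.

96 Hz

AM sidebands sit at fc ± fm = 40 Hz and 48 Hz.
Highest-frequency component: 48 Hz.
Nyquist rate = 2 × 48 Hz = 96 Hz.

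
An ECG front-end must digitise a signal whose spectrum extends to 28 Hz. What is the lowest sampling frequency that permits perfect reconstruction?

56 Hz

Nyquist rate = 2 × 28 Hz = 56 Hz.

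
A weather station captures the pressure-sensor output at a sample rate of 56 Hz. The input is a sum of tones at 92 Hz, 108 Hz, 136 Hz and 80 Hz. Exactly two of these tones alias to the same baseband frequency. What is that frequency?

24 Hz

fs/2 = 28 Hz.
92 Hz mod fs = 36 Hz.
36 Hz > fs/2 = 28 Hz, folds to fs − 36 Hz = 20 Hz.
108 Hz mod fs = 52 Hz.
52 Hz > fs/2 = 28 Hz, folds to fs − 52 Hz = 4 Hz.
136 Hz mod fs = 24 Hz.
24 Hz ≤ fs/2 = 28 Hz, appears at 24 Hz.
80 Hz mod fs = 24 Hz.
24 Hz ≤ fs/2 = 28 Hz, appears at 24 Hz.
80 Hz and 136 Hz both map to 24 Hz.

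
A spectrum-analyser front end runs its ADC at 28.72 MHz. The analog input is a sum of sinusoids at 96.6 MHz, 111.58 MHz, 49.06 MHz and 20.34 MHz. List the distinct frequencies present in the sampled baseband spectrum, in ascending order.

fs/2 = 14.36 MHz.
96.6 MHz mod fs = 10.44 MHz.
10.44 MHz ≤ fs/2 = 14.36 MHz, appears at 10.44 MHz.
111.58 MHz mod fs = 25.42 MHz.
25.42 MHz > fs/2 = 14.36 MHz, folds to fs − 25.42 MHz = 3.3 MHz.
49.06 MHz mod fs = 20.34 MHz.
20.34 MHz > fs/2 = 14.36 MHz, folds to fs − 20.34 MHz = 8.38 MHz.
20.34 MHz > fs/2 = 14.36 MHz, folds to fs − 20.34 MHz = 8.38 MHz.
Distinct values: {3.3 MHz, 8.38 MHz, 10.44 MHz}.

3.3 MHz, 8.38 MHz, 10.44 MHz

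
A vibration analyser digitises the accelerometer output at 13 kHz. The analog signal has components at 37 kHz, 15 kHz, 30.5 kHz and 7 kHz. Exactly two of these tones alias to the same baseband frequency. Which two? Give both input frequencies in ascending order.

fs/2 = 6.5 kHz.
37 kHz mod fs = 11 kHz.
11 kHz > fs/2 = 6.5 kHz, folds to fs − 11 kHz = 2 kHz.
15 kHz mod fs = 2 kHz.
2 kHz ≤ fs/2 = 6.5 kHz, appears at 2 kHz.
30.5 kHz mod fs = 4.5 kHz.
4.5 kHz ≤ fs/2 = 6.5 kHz, appears at 4.5 kHz.
7 kHz > fs/2 = 6.5 kHz, folds to fs − 7 kHz = 6 kHz.
15 kHz and 37 kHz both map to 2 kHz.

15 kHz, 37 kHz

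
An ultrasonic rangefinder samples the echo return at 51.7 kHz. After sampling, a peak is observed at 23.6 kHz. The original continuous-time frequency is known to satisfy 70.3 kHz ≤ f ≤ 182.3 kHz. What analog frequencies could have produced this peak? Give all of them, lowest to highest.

Frequencies that alias to 23.6 kHz are k·fs ± 23.6 kHz for integer k ≥ 0.
k=0: 23.6 kHz.
k=1: 28.1 kHz, 75.3 kHz.
k=2: 79.8 kHz, 127 kHz.
k=3: 131.5 kHz, 178.7 kHz.
k=4: 183.2 kHz, 230.4 kHz.
Within [70.3 kHz, 182.3 kHz]: 75.3 kHz, 79.8 kHz, 127 kHz, 131.5 kHz, 178.7 kHz.

75.3 kHz, 79.8 kHz, 127 kHz, 131.5 kHz, 178.7 kHz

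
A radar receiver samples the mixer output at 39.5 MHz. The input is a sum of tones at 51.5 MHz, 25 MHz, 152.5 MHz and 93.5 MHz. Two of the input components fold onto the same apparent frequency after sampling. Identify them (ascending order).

25 MHz, 93.5 MHz

fs/2 = 19.75 MHz.
51.5 MHz mod fs = 12 MHz.
12 MHz ≤ fs/2 = 19.75 MHz, appears at 12 MHz.
25 MHz > fs/2 = 19.75 MHz, folds to fs − 25 MHz = 14.5 MHz.
152.5 MHz mod fs = 34 MHz.
34 MHz > fs/2 = 19.75 MHz, folds to fs − 34 MHz = 5.5 MHz.
93.5 MHz mod fs = 14.5 MHz.
14.5 MHz ≤ fs/2 = 19.75 MHz, appears at 14.5 MHz.
25 MHz and 93.5 MHz both map to 14.5 MHz.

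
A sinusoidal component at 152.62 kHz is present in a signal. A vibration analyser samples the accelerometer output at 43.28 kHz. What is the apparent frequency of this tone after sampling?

20.5 kHz

152.62 kHz mod fs = 22.78 kHz.
22.78 kHz > fs/2 = 21.64 kHz, folds to fs − 22.78 kHz = 20.5 kHz.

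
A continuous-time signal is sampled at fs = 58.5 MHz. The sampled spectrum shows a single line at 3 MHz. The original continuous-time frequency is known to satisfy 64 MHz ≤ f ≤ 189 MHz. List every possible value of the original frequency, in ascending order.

Frequencies that alias to 3 MHz are k·fs ± 3 MHz for integer k ≥ 0.
k=0: 3 MHz.
k=1: 55.5 MHz, 61.5 MHz.
k=2: 114 MHz, 120 MHz.
k=3: 172.5 MHz, 178.5 MHz.
k=4: 231 MHz, 237 MHz.
Within [64 MHz, 189 MHz]: 114 MHz, 120 MHz, 172.5 MHz, 178.5 MHz.

114 MHz, 120 MHz, 172.5 MHz, 178.5 MHz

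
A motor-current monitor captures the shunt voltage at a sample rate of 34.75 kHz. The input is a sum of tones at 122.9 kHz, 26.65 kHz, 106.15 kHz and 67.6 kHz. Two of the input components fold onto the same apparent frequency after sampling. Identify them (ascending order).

fs/2 = 17.375 kHz.
122.9 kHz mod fs = 18.65 kHz.
18.65 kHz > fs/2 = 17.375 kHz, folds to fs − 18.65 kHz = 16.1 kHz.
26.65 kHz > fs/2 = 17.375 kHz, folds to fs − 26.65 kHz = 8.1 kHz.
106.15 kHz mod fs = 1.9 kHz.
1.9 kHz ≤ fs/2 = 17.375 kHz, appears at 1.9 kHz.
67.6 kHz mod fs = 32.85 kHz.
32.85 kHz > fs/2 = 17.375 kHz, folds to fs − 32.85 kHz = 1.9 kHz.
67.6 kHz and 106.15 kHz both map to 1.9 kHz.

67.6 kHz, 106.15 kHz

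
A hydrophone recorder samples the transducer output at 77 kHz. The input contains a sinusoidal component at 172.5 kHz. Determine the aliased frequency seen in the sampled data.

18.5 kHz

172.5 kHz mod fs = 18.5 kHz.
18.5 kHz ≤ fs/2 = 38.5 kHz, appears at 18.5 kHz.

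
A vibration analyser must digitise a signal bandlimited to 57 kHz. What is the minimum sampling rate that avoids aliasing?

114 kHz

Nyquist rate = 2 × 57 kHz = 114 kHz.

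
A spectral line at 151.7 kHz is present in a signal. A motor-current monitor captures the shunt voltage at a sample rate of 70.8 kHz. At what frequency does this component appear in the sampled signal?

10.1 kHz

151.7 kHz mod fs = 10.1 kHz.
10.1 kHz ≤ fs/2 = 35.4 kHz, appears at 10.1 kHz.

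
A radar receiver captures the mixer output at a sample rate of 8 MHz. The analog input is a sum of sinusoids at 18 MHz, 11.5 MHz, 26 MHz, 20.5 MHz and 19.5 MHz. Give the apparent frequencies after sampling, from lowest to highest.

2 MHz, 3.5 MHz

fs/2 = 4 MHz.
18 MHz mod fs = 2 MHz.
2 MHz ≤ fs/2 = 4 MHz, appears at 2 MHz.
11.5 MHz mod fs = 3.5 MHz.
3.5 MHz ≤ fs/2 = 4 MHz, appears at 3.5 MHz.
26 MHz mod fs = 2 MHz.
2 MHz ≤ fs/2 = 4 MHz, appears at 2 MHz.
20.5 MHz mod fs = 4.5 MHz.
4.5 MHz > fs/2 = 4 MHz, folds to fs − 4.5 MHz = 3.5 MHz.
19.5 MHz mod fs = 3.5 MHz.
3.5 MHz ≤ fs/2 = 4 MHz, appears at 3.5 MHz.
Distinct values: {2 MHz, 3.5 MHz}.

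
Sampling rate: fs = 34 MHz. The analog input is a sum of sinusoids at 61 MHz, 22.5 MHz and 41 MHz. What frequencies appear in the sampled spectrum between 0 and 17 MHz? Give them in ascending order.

fs/2 = 17 MHz.
61 MHz mod fs = 27 MHz.
27 MHz > fs/2 = 17 MHz, folds to fs − 27 MHz = 7 MHz.
22.5 MHz > fs/2 = 17 MHz, folds to fs − 22.5 MHz = 11.5 MHz.
41 MHz mod fs = 7 MHz.
7 MHz ≤ fs/2 = 17 MHz, appears at 7 MHz.
Distinct values: {7 MHz, 11.5 MHz}.

7 MHz, 11.5 MHz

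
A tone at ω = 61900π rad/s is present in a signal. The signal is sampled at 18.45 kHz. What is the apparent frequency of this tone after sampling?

ω = 61900π rad/s → f = ω/(2π) = 30950 Hz = 30.95 kHz.
30.95 kHz mod fs = 12.5 kHz.
12.5 kHz > fs/2 = 9.225 kHz, folds to fs − 12.5 kHz = 5.95 kHz.

5.95 kHz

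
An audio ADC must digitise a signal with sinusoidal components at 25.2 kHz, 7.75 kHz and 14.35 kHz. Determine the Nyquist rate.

50.4 kHz

Highest-frequency component: 25.2 kHz.
Nyquist rate = 2 × 25.2 kHz = 50.4 kHz.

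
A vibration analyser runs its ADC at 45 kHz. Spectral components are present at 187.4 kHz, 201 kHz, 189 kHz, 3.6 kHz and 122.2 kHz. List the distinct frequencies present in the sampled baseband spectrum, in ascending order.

3.6 kHz, 7.4 kHz, 9 kHz, 12.8 kHz, 21 kHz

fs/2 = 22.5 kHz.
187.4 kHz mod fs = 7.4 kHz.
7.4 kHz ≤ fs/2 = 22.5 kHz, appears at 7.4 kHz.
201 kHz mod fs = 21 kHz.
21 kHz ≤ fs/2 = 22.5 kHz, appears at 21 kHz.
189 kHz mod fs = 9 kHz.
9 kHz ≤ fs/2 = 22.5 kHz, appears at 9 kHz.
3.6 kHz ≤ fs/2 = 22.5 kHz, passes unchanged.
122.2 kHz mod fs = 32.2 kHz.
32.2 kHz > fs/2 = 22.5 kHz, folds to fs − 32.2 kHz = 12.8 kHz.
Distinct values: {3.6 kHz, 7.4 kHz, 9 kHz, 12.8 kHz, 21 kHz}.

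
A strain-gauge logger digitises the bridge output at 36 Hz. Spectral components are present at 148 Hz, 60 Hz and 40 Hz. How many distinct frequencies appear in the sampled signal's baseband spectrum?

fs/2 = 18 Hz.
148 Hz mod fs = 4 Hz.
4 Hz ≤ fs/2 = 18 Hz, appears at 4 Hz.
60 Hz mod fs = 24 Hz.
24 Hz > fs/2 = 18 Hz, folds to fs − 24 Hz = 12 Hz.
40 Hz mod fs = 4 Hz.
4 Hz ≤ fs/2 = 18 Hz, appears at 4 Hz.
Distinct values: {4 Hz, 12 Hz} → 2.

2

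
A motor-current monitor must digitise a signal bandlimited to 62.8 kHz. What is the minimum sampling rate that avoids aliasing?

Nyquist rate = 2 × 62.8 kHz = 125.6 kHz.

125.6 kHz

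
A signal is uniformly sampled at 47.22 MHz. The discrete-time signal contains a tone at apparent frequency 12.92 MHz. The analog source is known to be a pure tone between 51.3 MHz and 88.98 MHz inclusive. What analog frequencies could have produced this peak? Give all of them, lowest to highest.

Frequencies that alias to 12.92 MHz are k·fs ± 12.92 MHz for integer k ≥ 0.
k=0: 12.92 MHz.
k=1: 34.3 MHz, 60.14 MHz.
k=2: 81.52 MHz, 107.36 MHz.
k=3: 128.74 MHz, 154.58 MHz.
Within [51.3 MHz, 88.98 MHz]: 60.14 MHz, 81.52 MHz.

60.14 MHz, 81.52 MHz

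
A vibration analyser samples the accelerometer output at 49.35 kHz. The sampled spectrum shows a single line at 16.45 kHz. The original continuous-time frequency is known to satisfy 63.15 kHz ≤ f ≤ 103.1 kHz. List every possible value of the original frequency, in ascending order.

Frequencies that alias to 16.45 kHz are k·fs ± 16.45 kHz for integer k ≥ 0.
k=0: 16.45 kHz.
k=1: 32.9 kHz, 65.8 kHz.
k=2: 82.25 kHz, 115.15 kHz.
k=3: 131.6 kHz, 164.5 kHz.
Within [63.15 kHz, 103.1 kHz]: 65.8 kHz, 82.25 kHz.

65.8 kHz, 82.25 kHz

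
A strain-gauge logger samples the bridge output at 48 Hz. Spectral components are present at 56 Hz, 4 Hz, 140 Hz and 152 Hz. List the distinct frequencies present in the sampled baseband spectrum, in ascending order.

4 Hz, 8 Hz

fs/2 = 24 Hz.
56 Hz mod fs = 8 Hz.
8 Hz ≤ fs/2 = 24 Hz, appears at 8 Hz.
4 Hz ≤ fs/2 = 24 Hz, passes unchanged.
140 Hz mod fs = 44 Hz.
44 Hz > fs/2 = 24 Hz, folds to fs − 44 Hz = 4 Hz.
152 Hz mod fs = 8 Hz.
8 Hz ≤ fs/2 = 24 Hz, appears at 8 Hz.
Distinct values: {4 Hz, 8 Hz}.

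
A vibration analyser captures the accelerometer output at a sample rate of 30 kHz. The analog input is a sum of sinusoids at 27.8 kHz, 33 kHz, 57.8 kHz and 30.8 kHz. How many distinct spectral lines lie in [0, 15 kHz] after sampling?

fs/2 = 15 kHz.
27.8 kHz > fs/2 = 15 kHz, folds to fs − 27.8 kHz = 2.2 kHz.
33 kHz mod fs = 3 kHz.
3 kHz ≤ fs/2 = 15 kHz, appears at 3 kHz.
57.8 kHz mod fs = 27.8 kHz.
27.8 kHz > fs/2 = 15 kHz, folds to fs − 27.8 kHz = 2.2 kHz.
30.8 kHz mod fs = 0.8 kHz.
0.8 kHz ≤ fs/2 = 15 kHz, appears at 0.8 kHz.
Distinct values: {0.8 kHz, 2.2 kHz, 3 kHz} → 3.

3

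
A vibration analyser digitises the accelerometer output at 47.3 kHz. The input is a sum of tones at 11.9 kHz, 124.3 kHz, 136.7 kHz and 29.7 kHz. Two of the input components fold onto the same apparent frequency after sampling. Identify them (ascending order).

fs/2 = 23.65 kHz.
11.9 kHz ≤ fs/2 = 23.65 kHz, passes unchanged.
124.3 kHz mod fs = 29.7 kHz.
29.7 kHz > fs/2 = 23.65 kHz, folds to fs − 29.7 kHz = 17.6 kHz.
136.7 kHz mod fs = 42.1 kHz.
42.1 kHz > fs/2 = 23.65 kHz, folds to fs − 42.1 kHz = 5.2 kHz.
29.7 kHz > fs/2 = 23.65 kHz, folds to fs − 29.7 kHz = 17.6 kHz.
29.7 kHz and 124.3 kHz both map to 17.6 kHz.

29.7 kHz, 124.3 kHz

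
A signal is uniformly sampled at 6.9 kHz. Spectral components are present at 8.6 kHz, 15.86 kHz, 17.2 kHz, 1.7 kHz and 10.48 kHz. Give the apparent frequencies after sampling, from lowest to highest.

1.7 kHz, 2.06 kHz, 3.32 kHz, 3.4 kHz

fs/2 = 3.45 kHz.
8.6 kHz mod fs = 1.7 kHz.
1.7 kHz ≤ fs/2 = 3.45 kHz, appears at 1.7 kHz.
15.86 kHz mod fs = 2.06 kHz.
2.06 kHz ≤ fs/2 = 3.45 kHz, appears at 2.06 kHz.
17.2 kHz mod fs = 3.4 kHz.
3.4 kHz ≤ fs/2 = 3.45 kHz, appears at 3.4 kHz.
1.7 kHz ≤ fs/2 = 3.45 kHz, passes unchanged.
10.48 kHz mod fs = 3.58 kHz.
3.58 kHz > fs/2 = 3.45 kHz, folds to fs − 3.58 kHz = 3.32 kHz.
Distinct values: {1.7 kHz, 2.06 kHz, 3.32 kHz, 3.4 kHz}.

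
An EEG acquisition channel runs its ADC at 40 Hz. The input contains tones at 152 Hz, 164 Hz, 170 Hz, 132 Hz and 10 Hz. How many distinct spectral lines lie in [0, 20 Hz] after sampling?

4

fs/2 = 20 Hz.
152 Hz mod fs = 32 Hz.
32 Hz > fs/2 = 20 Hz, folds to fs − 32 Hz = 8 Hz.
164 Hz mod fs = 4 Hz.
4 Hz ≤ fs/2 = 20 Hz, appears at 4 Hz.
170 Hz mod fs = 10 Hz.
10 Hz ≤ fs/2 = 20 Hz, appears at 10 Hz.
132 Hz mod fs = 12 Hz.
12 Hz ≤ fs/2 = 20 Hz, appears at 12 Hz.
10 Hz ≤ fs/2 = 20 Hz, passes unchanged.
Distinct values: {4 Hz, 8 Hz, 10 Hz, 12 Hz} → 4.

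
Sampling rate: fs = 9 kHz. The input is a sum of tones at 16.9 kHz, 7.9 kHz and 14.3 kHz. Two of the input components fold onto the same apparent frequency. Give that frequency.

fs/2 = 4.5 kHz.
16.9 kHz mod fs = 7.9 kHz.
7.9 kHz > fs/2 = 4.5 kHz, folds to fs − 7.9 kHz = 1.1 kHz.
7.9 kHz > fs/2 = 4.5 kHz, folds to fs − 7.9 kHz = 1.1 kHz.
14.3 kHz mod fs = 5.3 kHz.
5.3 kHz > fs/2 = 4.5 kHz, folds to fs − 5.3 kHz = 3.7 kHz.
7.9 kHz and 16.9 kHz both map to 1.1 kHz.

1.1 kHz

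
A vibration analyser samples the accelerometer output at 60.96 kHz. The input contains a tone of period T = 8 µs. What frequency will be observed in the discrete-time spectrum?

3.08 kHz

T = 8 µs → f = 1/T = 125 kHz.
125 kHz mod fs = 3.08 kHz.
3.08 kHz ≤ fs/2 = 30.48 kHz, appears at 3.08 kHz.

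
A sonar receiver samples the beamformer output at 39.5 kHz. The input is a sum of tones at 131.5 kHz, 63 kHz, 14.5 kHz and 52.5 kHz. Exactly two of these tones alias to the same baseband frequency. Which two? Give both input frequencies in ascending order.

fs/2 = 19.75 kHz.
131.5 kHz mod fs = 13 kHz.
13 kHz ≤ fs/2 = 19.75 kHz, appears at 13 kHz.
63 kHz mod fs = 23.5 kHz.
23.5 kHz > fs/2 = 19.75 kHz, folds to fs − 23.5 kHz = 16 kHz.
14.5 kHz ≤ fs/2 = 19.75 kHz, passes unchanged.
52.5 kHz mod fs = 13 kHz.
13 kHz ≤ fs/2 = 19.75 kHz, appears at 13 kHz.
52.5 kHz and 131.5 kHz both map to 13 kHz.

52.5 kHz, 131.5 kHz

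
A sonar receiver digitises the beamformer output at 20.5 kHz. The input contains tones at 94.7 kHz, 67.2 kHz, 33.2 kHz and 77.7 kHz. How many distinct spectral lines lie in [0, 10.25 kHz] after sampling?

fs/2 = 10.25 kHz.
94.7 kHz mod fs = 12.7 kHz.
12.7 kHz > fs/2 = 10.25 kHz, folds to fs − 12.7 kHz = 7.8 kHz.
67.2 kHz mod fs = 5.7 kHz.
5.7 kHz ≤ fs/2 = 10.25 kHz, appears at 5.7 kHz.
33.2 kHz mod fs = 12.7 kHz.
12.7 kHz > fs/2 = 10.25 kHz, folds to fs − 12.7 kHz = 7.8 kHz.
77.7 kHz mod fs = 16.2 kHz.
16.2 kHz > fs/2 = 10.25 kHz, folds to fs − 16.2 kHz = 4.3 kHz.
Distinct values: {4.3 kHz, 5.7 kHz, 7.8 kHz} → 3.

3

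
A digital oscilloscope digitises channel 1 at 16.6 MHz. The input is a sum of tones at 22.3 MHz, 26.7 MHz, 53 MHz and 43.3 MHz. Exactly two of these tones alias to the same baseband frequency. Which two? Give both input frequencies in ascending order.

fs/2 = 8.3 MHz.
22.3 MHz mod fs = 5.7 MHz.
5.7 MHz ≤ fs/2 = 8.3 MHz, appears at 5.7 MHz.
26.7 MHz mod fs = 10.1 MHz.
10.1 MHz > fs/2 = 8.3 MHz, folds to fs − 10.1 MHz = 6.5 MHz.
53 MHz mod fs = 3.2 MHz.
3.2 MHz ≤ fs/2 = 8.3 MHz, appears at 3.2 MHz.
43.3 MHz mod fs = 10.1 MHz.
10.1 MHz > fs/2 = 8.3 MHz, folds to fs − 10.1 MHz = 6.5 MHz.
26.7 MHz and 43.3 MHz both map to 6.5 MHz.

26.7 MHz, 43.3 MHz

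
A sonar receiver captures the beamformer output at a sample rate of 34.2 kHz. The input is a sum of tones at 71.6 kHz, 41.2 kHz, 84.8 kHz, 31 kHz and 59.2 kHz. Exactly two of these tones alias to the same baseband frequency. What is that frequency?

3.2 kHz

fs/2 = 17.1 kHz.
71.6 kHz mod fs = 3.2 kHz.
3.2 kHz ≤ fs/2 = 17.1 kHz, appears at 3.2 kHz.
41.2 kHz mod fs = 7 kHz.
7 kHz ≤ fs/2 = 17.1 kHz, appears at 7 kHz.
84.8 kHz mod fs = 16.4 kHz.
16.4 kHz ≤ fs/2 = 17.1 kHz, appears at 16.4 kHz.
31 kHz > fs/2 = 17.1 kHz, folds to fs − 31 kHz = 3.2 kHz.
59.2 kHz mod fs = 25 kHz.
25 kHz > fs/2 = 17.1 kHz, folds to fs − 25 kHz = 9.2 kHz.
31 kHz and 71.6 kHz both map to 3.2 kHz.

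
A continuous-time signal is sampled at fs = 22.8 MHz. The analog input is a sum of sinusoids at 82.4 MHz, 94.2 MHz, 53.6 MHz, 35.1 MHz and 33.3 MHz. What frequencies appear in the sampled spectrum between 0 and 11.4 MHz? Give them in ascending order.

3 MHz, 8 MHz, 8.8 MHz, 10.5 MHz

fs/2 = 11.4 MHz.
82.4 MHz mod fs = 14 MHz.
14 MHz > fs/2 = 11.4 MHz, folds to fs − 14 MHz = 8.8 MHz.
94.2 MHz mod fs = 3 MHz.
3 MHz ≤ fs/2 = 11.4 MHz, appears at 3 MHz.
53.6 MHz mod fs = 8 MHz.
8 MHz ≤ fs/2 = 11.4 MHz, appears at 8 MHz.
35.1 MHz mod fs = 12.3 MHz.
12.3 MHz > fs/2 = 11.4 MHz, folds to fs − 12.3 MHz = 10.5 MHz.
33.3 MHz mod fs = 10.5 MHz.
10.5 MHz ≤ fs/2 = 11.4 MHz, appears at 10.5 MHz.
Distinct values: {3 MHz, 8 MHz, 8.8 MHz, 10.5 MHz}.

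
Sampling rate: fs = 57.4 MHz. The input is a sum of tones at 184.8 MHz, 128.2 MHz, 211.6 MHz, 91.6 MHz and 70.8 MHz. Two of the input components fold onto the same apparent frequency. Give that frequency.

fs/2 = 28.7 MHz.
184.8 MHz mod fs = 12.6 MHz.
12.6 MHz ≤ fs/2 = 28.7 MHz, appears at 12.6 MHz.
128.2 MHz mod fs = 13.4 MHz.
13.4 MHz ≤ fs/2 = 28.7 MHz, appears at 13.4 MHz.
211.6 MHz mod fs = 39.4 MHz.
39.4 MHz > fs/2 = 28.7 MHz, folds to fs − 39.4 MHz = 18 MHz.
91.6 MHz mod fs = 34.2 MHz.
34.2 MHz > fs/2 = 28.7 MHz, folds to fs − 34.2 MHz = 23.2 MHz.
70.8 MHz mod fs = 13.4 MHz.
13.4 MHz ≤ fs/2 = 28.7 MHz, appears at 13.4 MHz.
70.8 MHz and 128.2 MHz both map to 13.4 MHz.

13.4 MHz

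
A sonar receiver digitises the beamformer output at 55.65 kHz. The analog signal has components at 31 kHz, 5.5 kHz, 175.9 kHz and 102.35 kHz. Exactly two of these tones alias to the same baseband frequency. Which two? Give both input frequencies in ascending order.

102.35 kHz, 175.9 kHz

fs/2 = 27.825 kHz.
31 kHz > fs/2 = 27.825 kHz, folds to fs − 31 kHz = 24.65 kHz.
5.5 kHz ≤ fs/2 = 27.825 kHz, passes unchanged.
175.9 kHz mod fs = 8.95 kHz.
8.95 kHz ≤ fs/2 = 27.825 kHz, appears at 8.95 kHz.
102.35 kHz mod fs = 46.7 kHz.
46.7 kHz > fs/2 = 27.825 kHz, folds to fs − 46.7 kHz = 8.95 kHz.
102.35 kHz and 175.9 kHz both map to 8.95 kHz.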